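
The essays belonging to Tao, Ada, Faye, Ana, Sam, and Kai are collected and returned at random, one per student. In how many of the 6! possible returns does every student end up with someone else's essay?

265

Count assignments avoiding every fixed point. For any j of the 6 students fixed to their own essay, the other 6−j can be arranged in (6−j)! ways.
By inclusion–exclusion this is Σ_{j=0}^{6} (−1)^j C(6,j)·(6−j)!.
Computing: 720 − 720 + 360 − 120 + 30 − 6 + 1 = 265.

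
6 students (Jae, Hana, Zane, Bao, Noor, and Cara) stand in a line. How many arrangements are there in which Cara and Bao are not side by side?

Of the 6! = 720 arrangements, those with Cara and Bao adjacent number 2 × 5! = 240 (treat the pair as a block with 2 internal orders).
So 720 − 240 = 480 arrangements keep them apart.

480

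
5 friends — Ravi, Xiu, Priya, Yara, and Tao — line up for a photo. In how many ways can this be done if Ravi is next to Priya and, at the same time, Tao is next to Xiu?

24

Treat {Ravi,Priya} as one block (2 orders) and {Tao,Xiu} as another (2 orders).
That leaves 3 units to arrange: 2 × 2 × 3! = 4 × 6 = 24.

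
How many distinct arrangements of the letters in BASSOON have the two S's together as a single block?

360

Treat the 2 copies of S as a single block. The multiset to arrange is then {SS, A, B, N, O, O}, 6 items in all.
That gives (6)!/(2!) = 360 arrangements.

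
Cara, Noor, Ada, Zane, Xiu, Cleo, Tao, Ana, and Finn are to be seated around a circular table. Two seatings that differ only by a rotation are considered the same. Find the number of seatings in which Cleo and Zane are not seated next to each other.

Without the restriction there are (8)! = 40320 seatings.
Those with Cleo next to Zane: fuse the pair into one unit and seat 8 units around a circle — 2·(7)! = 10080.
Subtracting, 40320 − 10080 = 30240.

30240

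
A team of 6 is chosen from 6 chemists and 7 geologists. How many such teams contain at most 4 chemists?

1673

Split by how many chemists are chosen (0 through 4).
Sum: C(6,0)·C(7,6) + C(6,1)·C(7,5) + C(6,2)·C(7,4) + C(6,3)·C(7,3) + C(6,4)·C(7,2) = 7 + 126 + 525 + 700 + 315 = 1673.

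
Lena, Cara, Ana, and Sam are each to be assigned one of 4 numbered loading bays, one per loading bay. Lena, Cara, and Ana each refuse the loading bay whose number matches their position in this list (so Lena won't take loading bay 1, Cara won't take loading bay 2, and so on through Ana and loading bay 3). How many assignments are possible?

11

Let Aᵢ (for i ∈ {1, 2, 3}) be the placements that put person i in their forbidden loading bay. Any j of these fix j positions, leaving (4−j)! ways to fill the rest, and there are C(3,j) ways to pick which j.
By inclusion–exclusion, the number of valid placements is Σ_{j=0}^{3} (−1)^j C(3,j)·(4−j)!.
Computing: 24 − 18 + 6 − 1 = 11.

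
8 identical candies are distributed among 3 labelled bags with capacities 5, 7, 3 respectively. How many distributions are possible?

Ignoring the caps, the number of non-negative solutions to x_1+…+x_3 = 8 is C(10,2) = 45.
Subtract solutions that violate a single cap (substitute x_i' = x_i − (cap_i+1)): x_1 ≥ 6 gives C(4,2) = 6; x_2 ≥ 8 gives C(2,2) = 1; x_3 ≥ 4 gives C(6,2) = 15. Together 22.
No two caps can be exceeded simultaneously, so the pair terms are all 0.
By inclusion–exclusion the count is 45 − 22 + 0 = 23.

23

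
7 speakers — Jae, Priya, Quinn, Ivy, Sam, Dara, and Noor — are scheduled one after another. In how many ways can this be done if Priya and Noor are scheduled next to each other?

1440

Treat {Priya, Noor} as a single unit. There are 6 units to order, and the pair itself can be ordered 2 ways.
That gives 2 × 6! = 2 × 720 = 1440.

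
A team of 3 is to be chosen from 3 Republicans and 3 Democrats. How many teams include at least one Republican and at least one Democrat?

18

Total 3-person selections from all 6: C(6,3) = 20.
Subtract selections that omit an entire group: no Republicans → C(3,3) = 1; no Democrats → C(3,3) = 1.
Both groups omitted at once is impossible, so 20 − 2 = 18.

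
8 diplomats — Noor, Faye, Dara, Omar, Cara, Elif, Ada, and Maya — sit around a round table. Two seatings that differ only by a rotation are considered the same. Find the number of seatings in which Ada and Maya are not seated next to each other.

Without the restriction there are (7)! = 5040 seatings.
Seatings with Ada beside Maya: treat them as a block with 2 internal orders, giving 2 × (6)! = 1440.
Subtracting, 5040 − 1440 = 3600.

3600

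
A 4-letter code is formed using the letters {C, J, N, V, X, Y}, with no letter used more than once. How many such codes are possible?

360

This is a permutation of 4 out of 6: P(6,4) = 6!/2!.
That product is 6 × 5 × 4 × 3 = 360.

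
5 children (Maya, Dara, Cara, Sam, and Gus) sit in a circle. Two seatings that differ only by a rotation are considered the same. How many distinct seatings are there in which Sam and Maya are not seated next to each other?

Without the restriction there are (4)! = 24 seatings.
Those with Sam next to Maya: fuse the pair into one unit and seat 4 units around a circle — 2·(3)! = 12.
Subtracting, 24 − 12 = 12.

12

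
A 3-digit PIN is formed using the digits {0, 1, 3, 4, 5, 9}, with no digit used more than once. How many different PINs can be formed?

120

With no repetition, fill the 3 digits in order: 6 choices, then 5, down to 4.
6 × 5 × 4 = 120.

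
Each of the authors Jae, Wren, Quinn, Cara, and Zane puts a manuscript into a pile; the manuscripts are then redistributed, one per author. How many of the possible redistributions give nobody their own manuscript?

Let Aᵢ be the assignments in which author i gets their own manuscript. We want the size of the complement of A₁∪…∪A_5.
By inclusion–exclusion this is Σ_{j=0}^{5} (−1)^j C(5,j)·(5−j)!.
Computing: 120 − 120 + 60 − 20 + 5 − 1 = 44.

44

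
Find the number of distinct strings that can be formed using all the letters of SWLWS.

30

SWLWS has 5 letters with S appearing twice and W appearing twice.
So there are 5! / (2!·2!) = 30 distinguishable arrangements.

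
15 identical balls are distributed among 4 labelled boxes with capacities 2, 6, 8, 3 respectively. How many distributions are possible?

30

Ignoring the caps, the number of non-negative solutions to x_1+…+x_4 = 15 is C(18,3) = 816.
Subtract solutions that violate a single cap (substitute x_i' = x_i − (cap_i+1)): x_1 ≥ 3 gives C(15,3) = 455; x_2 ≥ 7 gives C(11,3) = 165; x_3 ≥ 9 gives C(9,3) = 84; x_4 ≥ 4 gives C(14,3) = 364. Together 1068.
Add back pairs where two caps are both exceeded: 56 + 20 + 165 + 0 + 35 + 10 = 286.
Subtract triples: 0 + 4 + 0 + 0 = 4.
By inclusion–exclusion the count is 816 − 1068 + 286 − 4 = 30.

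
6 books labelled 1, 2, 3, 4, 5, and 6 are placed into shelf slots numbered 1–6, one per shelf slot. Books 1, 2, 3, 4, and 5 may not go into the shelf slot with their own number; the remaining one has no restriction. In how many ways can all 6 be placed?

Let Aᵢ (for 1 ≤ i ≤ 5) be the placements that put book i in its forbidden shelf slot. Any j of these fix j positions, leaving (6−j)! ways to fill the rest, and there are C(5,j) ways to pick which j.
By inclusion–exclusion, the number of valid placements is Σ_{j=0}^{5} (−1)^j C(5,j)·(6−j)!.
Computing: 720 − 600 + 240 − 60 + 10 − 1 = 309.

309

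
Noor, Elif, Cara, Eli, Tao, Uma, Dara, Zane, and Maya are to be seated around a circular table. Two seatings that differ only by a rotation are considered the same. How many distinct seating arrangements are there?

Seat Noor anywhere (absorbing the rotational symmetry), then permute the other 8: (8)! = 40320.

40320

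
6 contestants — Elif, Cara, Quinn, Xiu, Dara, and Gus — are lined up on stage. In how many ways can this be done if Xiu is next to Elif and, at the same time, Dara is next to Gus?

Treat {Xiu,Elif} as one block (2 orders) and {Dara,Gus} as another (2 orders).
That leaves 4 units to arrange: 2 × 2 × 4! = 4 × 24 = 96.

96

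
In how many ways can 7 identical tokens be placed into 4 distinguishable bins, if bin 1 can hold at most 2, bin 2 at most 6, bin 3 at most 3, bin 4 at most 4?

Without the upper bounds there are C(10,3) = 120 ways to split 7 among 4 bins.
Subtract solutions that violate a single cap (substitute x_i' = x_i − (cap_i+1)): x_1 ≥ 3 gives C(7,3) = 35; x_2 ≥ 7 gives C(3,3) = 1; x_3 ≥ 4 gives C(6,3) = 20; x_4 ≥ 5 gives C(5,3) = 10. Together 66.
Add back pairs where two caps are both exceeded: 0 + 1 + 0 + 0 + 0 + 0 = 1.
By inclusion–exclusion the count is 120 − 66 + 1 = 55.

55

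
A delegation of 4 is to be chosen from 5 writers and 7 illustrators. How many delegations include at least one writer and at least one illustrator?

455

Unrestricted: C(12,4) = 495 ways to pick any 4 of the 12.
Subtract selections that omit an entire group: no writers → C(7,4) = 35; no illustrators → C(5,4) = 5.
Both groups omitted at once is impossible, so 495 − 40 = 455.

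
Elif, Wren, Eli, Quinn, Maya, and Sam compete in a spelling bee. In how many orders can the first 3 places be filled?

120

This is an ordered selection of 3 from 6: P(6,3).
That gives 6 × 5 × 4 = 120.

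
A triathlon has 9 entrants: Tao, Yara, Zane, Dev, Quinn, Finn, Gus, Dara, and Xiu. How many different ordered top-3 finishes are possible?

There are 9 choices for 1st place, 8 for 2nd, and 7 for 3rd.
That gives 9 × 8 × 7 = 504.

504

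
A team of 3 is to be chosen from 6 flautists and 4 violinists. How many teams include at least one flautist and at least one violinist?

Unrestricted: C(10,3) = 120 ways to pick any 3 of the 10.
Selections missing a whole group: no flautists → C(4,3) = 4; no violinists → C(6,3) = 20.
Both groups omitted at once is impossible, so 120 − 24 = 96.

96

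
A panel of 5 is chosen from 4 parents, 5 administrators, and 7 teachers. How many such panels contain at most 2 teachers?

Split by how many teachers are chosen (0 through 2).
Sum: C(7,0)·C(9,5) + C(7,1)·C(9,4) + C(7,2)·C(9,3) = 126 + 882 + 1764 = 2772.

2772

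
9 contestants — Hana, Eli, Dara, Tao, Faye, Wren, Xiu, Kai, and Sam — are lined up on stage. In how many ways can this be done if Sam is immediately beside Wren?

80640

Place the 7 others and the Sam-Wren pair as 8 objects in a line; the pair has 2 internal arrangements.
So the count is 2·(8)! = 80640.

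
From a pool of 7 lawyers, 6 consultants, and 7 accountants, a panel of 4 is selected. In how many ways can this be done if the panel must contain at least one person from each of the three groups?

2499

Total 4-person selections from all 20: C(20,4) = 4845.
Selections missing a whole group: no lawyers → C(13,4) = 715; no consultants → C(14,4) = 1001; no accountants → C(13,4) = 715.
Add back selections omitting two groups (i.e. drawn from a single group): C(7,4) + C(6,4) + C(7,4) = 85.
By inclusion–exclusion: 4845 − 2431 + 85 = 2499.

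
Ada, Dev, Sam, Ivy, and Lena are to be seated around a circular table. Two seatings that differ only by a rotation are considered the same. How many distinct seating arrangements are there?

Fix one person's seat to break rotational symmetry; the remaining 4 people can be arranged in (4)! = 24 ways.

24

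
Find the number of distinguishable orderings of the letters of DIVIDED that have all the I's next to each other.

120

Treat the 2 copies of I as a single block. The multiset to arrange is then {II, D, D, D, E, V}, 6 items in all.
That gives (6)!/(3!) = 120 arrangements.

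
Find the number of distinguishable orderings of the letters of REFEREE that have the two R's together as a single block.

Treat the 2 copies of R as a single block. The multiset to arrange is then {RR, E, E, E, E, F}, 6 items in all.
That gives (6)!/(4!) = 30 arrangements.

30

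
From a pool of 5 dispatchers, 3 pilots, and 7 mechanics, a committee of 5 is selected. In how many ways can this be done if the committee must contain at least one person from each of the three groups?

Unrestricted: C(15,5) = 3003 ways to pick any 5 of the 15.
Selections missing a whole group: no dispatchers → C(10,5) = 252; no pilots → C(12,5) = 792; no mechanics → C(8,5) = 56.
Add back selections omitting two groups (i.e. drawn from a single group): C(5,5) + C(3,5) + C(7,5) = 22.
By inclusion–exclusion: 3003 − 1100 + 22 = 1925.

1925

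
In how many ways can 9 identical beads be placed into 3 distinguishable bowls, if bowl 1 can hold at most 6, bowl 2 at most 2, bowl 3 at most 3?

Without the upper bounds there are C(11,2) = 55 ways to split 9 among 3 bowls.
Subtract solutions that violate a single cap (substitute x_i' = x_i − (cap_i+1)): x_1 ≥ 7 gives C(4,2) = 6; x_2 ≥ 3 gives C(8,2) = 28; x_3 ≥ 4 gives C(7,2) = 21. Together 55.
Add back pairs where two caps are both exceeded: 0 + 0 + 6 = 6.
By inclusion–exclusion the count is 55 − 55 + 6 = 6.

6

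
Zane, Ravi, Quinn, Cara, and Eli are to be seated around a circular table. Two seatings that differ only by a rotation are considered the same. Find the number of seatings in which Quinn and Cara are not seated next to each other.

All circular seatings of 5 people number (4)! = 24.
Seatings with Quinn beside Cara: treat them as a block with 2 internal orders, giving 2 × (3)! = 12.
Subtracting, 24 − 12 = 12.

12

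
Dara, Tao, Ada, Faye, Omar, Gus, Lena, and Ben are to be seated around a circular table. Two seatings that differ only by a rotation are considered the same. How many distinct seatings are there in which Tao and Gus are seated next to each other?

1440

Glue Tao and Gus into a block (2 internal orders). Seating 7 units around a circle gives (6)! arrangements.
So 2 × (6)! = 2 × 720 = 1440.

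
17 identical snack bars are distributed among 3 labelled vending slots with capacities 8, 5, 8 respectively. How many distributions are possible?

15

Without the upper bounds there are C(19,2) = 171 ways to split 17 among 3 vending slots.
Subtract solutions that violate a single cap (substitute x_i' = x_i − (cap_i+1)): x_1 ≥ 9 gives C(10,2) = 45; x_2 ≥ 6 gives C(13,2) = 78; x_3 ≥ 9 gives C(10,2) = 45. Together 168.
Add back pairs where two caps are both exceeded: 6 + 0 + 6 = 12.
By inclusion–exclusion the count is 171 − 168 + 12 = 15.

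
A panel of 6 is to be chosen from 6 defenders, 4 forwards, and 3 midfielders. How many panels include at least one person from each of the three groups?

1416

Unrestricted: C(13,6) = 1716 ways to pick any 6 of the 13.
Subtract selections that omit an entire group: no defenders → C(7,6) = 7; no forwards → C(9,6) = 84; no midfielders → C(10,6) = 210.
Add back selections omitting two groups (i.e. drawn from a single group): C(6,6) + C(4,6) + C(3,6) = 1.
By inclusion–exclusion: 1716 − 301 + 1 = 1416.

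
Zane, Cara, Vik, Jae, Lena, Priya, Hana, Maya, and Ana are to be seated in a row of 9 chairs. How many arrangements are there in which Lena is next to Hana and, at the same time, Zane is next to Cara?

Treat {Lena,Hana} as one block (2 orders) and {Zane,Cara} as another (2 orders).
That leaves 7 units to arrange: 2 × 2 × 7! = 4 × 5040 = 20160.

20160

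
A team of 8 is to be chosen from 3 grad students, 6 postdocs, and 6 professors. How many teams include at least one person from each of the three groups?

With no constraint there are C(15,8) = 6435 possible selections.
Subtract selections that omit an entire group: no grad students → C(12,8) = 495; no postdocs → C(9,8) = 9; no professors → C(9,8) = 9.
Add back selections omitting two groups (i.e. drawn from a single group): C(3,8) + C(6,8) + C(6,8) = 0.
By inclusion–exclusion: 6435 − 513 + 0 = 5922.

5922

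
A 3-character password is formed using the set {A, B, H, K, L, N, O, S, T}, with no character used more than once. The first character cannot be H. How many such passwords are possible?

448

The first character has 9−1 = 8 choices (anything except H).
The remaining 2 characters are filled from the other 8 symbols without repetition: 8 × 7 = 56.
Total: 8 × 56 = 448.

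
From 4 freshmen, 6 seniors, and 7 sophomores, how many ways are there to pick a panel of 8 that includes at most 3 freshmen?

Split by how many freshmen are chosen (0 through 3).
Sum: C(4,0)·C(13,8) + C(4,1)·C(13,7) + C(4,2)·C(13,6) + C(4,3)·C(13,5) = 1287 + 6864 + 10296 + 5148 = 23595.

23595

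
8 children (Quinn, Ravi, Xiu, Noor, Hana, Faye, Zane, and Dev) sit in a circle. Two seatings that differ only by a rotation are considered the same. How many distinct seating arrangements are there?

Around a circle, 8 distinct people have 8!/8 = (7)! = 5040 rotationally distinct seatings.

5040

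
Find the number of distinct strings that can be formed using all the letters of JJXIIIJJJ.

504

Letter multiplicities in JJXIIIJJJ: I×3, J×5, X×1.
The number of distinct arrangements is 9!/(5!·3!) = 362880/720 = 504.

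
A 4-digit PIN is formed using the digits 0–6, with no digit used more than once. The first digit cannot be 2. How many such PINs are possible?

720

The first digit has 7−1 = 6 choices (anything except 2).
The remaining 3 digits are filled from the other 6 symbols without repetition: 6 × 5 × 4 = 120.
Total: 6 × 120 = 720.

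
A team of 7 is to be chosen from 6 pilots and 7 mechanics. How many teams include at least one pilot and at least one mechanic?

1715

Total 7-person selections from all 13: C(13,7) = 1716.
Selections missing a whole group: no pilots → C(7,7) = 1; no mechanics → C(6,7) = 0.
Both groups omitted at once is impossible, so 1716 − 1 = 1715.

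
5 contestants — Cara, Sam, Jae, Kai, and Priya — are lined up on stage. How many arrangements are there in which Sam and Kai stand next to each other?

48

Glue Sam and Kai into one block (2 internal orders), leaving 4 units to arrange in a row.
So the count is 2·(4)! = 48.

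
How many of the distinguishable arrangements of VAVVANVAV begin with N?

56

Fix N in the first position and arrange the remaining 8 letters.
Those 8 letters have A appearing 3 times and V appearing 5 times, giving (8)!/(5!·3!) = 56.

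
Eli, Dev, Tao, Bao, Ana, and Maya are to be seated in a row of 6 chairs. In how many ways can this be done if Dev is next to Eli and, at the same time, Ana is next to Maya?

Treat {Dev,Eli} as one block (2 orders) and {Ana,Maya} as another (2 orders).
That leaves 4 units to arrange: 2 × 2 × 4! = 4 × 24 = 96.

96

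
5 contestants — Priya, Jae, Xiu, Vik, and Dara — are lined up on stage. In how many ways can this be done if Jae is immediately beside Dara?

Treat {Jae, Dara} as a single unit. There are 4 units to order, and the pair itself can be ordered 2 ways.
That gives 2 × 4! = 2 × 24 = 48.

48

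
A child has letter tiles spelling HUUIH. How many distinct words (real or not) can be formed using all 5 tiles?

HUUIH has 5 letters with H appearing twice and U appearing twice.
The number of distinct arrangements is 5!/(2!·2!) = 120/4 = 30.

30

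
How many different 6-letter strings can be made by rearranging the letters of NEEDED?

Letter multiplicities in NEEDED: D×2, E×3, N×1.
So there are 6! / (3!·2!) = 60 distinguishable arrangements.

60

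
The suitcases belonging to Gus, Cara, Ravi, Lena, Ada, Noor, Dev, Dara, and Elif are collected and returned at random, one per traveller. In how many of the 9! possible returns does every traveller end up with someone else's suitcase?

This is the derangement count D_9: permutations of 9 items with no fixed point.
By inclusion–exclusion this is Σ_{j=0}^{9} (−1)^j C(9,j)·(9−j)!.
Computing: 362880 − 362880 + 181440 − 60480 + 15120 − 3024 + 504 − 72 + 9 − 1 = 133496.

133496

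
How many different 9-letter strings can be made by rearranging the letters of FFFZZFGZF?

504

Letter multiplicities in FFFZZFGZF: F×5, G×1, Z×3.
Dividing 9! = 362880 by 5!·3! = 720 for the repeated letters gives 504.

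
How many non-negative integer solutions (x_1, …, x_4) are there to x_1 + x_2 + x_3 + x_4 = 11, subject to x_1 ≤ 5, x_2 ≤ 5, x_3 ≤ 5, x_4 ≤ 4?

By stars and bars, unrestricted non-negative solutions to x_1+…+x_4 = 11 number C(11+3,3) = 364.
Subtract solutions that violate a single cap (substitute x_i' = x_i − (cap_i+1)): x_1 ≥ 6 gives C(8,3) = 56; x_2 ≥ 6 gives C(8,3) = 56; x_3 ≥ 6 gives C(8,3) = 56; x_4 ≥ 5 gives C(9,3) = 84. Together 252.
Add back pairs where two caps are both exceeded: 0 + 0 + 1 + 0 + 1 + 1 = 3.
By inclusion–exclusion the count is 364 − 252 + 3 = 115.

115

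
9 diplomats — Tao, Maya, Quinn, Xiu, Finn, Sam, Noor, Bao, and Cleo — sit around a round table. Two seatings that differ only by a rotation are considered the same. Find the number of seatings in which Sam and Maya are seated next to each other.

10080

Treat {Sam, Maya} as one unit (2 internal orders) and seat the resulting 8 units around the table: (7)! circular arrangements.
So 2 × (7)! = 2 × 5040 = 10080.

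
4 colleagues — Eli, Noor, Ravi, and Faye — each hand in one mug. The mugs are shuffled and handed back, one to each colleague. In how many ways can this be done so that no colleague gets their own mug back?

This is the derangement count D_4: permutations of 4 items with no fixed point.
By inclusion–exclusion this is Σ_{j=0}^{4} (−1)^j C(4,j)·(4−j)!.
Computing: 24 − 24 + 12 − 4 + 1 = 9.

9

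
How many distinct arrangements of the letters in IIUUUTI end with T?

Fix T in the last position and arrange the remaining 6 letters.
Those 6 letters have I appearing 3 times and U appearing 3 times, giving (6)!/(3!·3!) = 20.

20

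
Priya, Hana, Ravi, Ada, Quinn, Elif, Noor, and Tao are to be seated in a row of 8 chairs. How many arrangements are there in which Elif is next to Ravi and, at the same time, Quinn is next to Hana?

Treat {Elif,Ravi} as one block (2 orders) and {Quinn,Hana} as another (2 orders).
That leaves 6 units to arrange: 2 × 2 × 6! = 4 × 720 = 2880.

2880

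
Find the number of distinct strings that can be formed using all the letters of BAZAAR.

BAZAAR has 6 letters with A appearing 3 times.
So there are 6! / (3!) = 120 distinguishable arrangements.

120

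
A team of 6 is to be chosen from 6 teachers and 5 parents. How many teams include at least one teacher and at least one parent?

Unrestricted: C(11,6) = 462 ways to pick any 6 of the 11.
Selections missing a whole group: no teachers → C(5,6) = 0; no parents → C(6,6) = 1.
Both groups omitted at once is impossible, so 462 − 1 = 461.

461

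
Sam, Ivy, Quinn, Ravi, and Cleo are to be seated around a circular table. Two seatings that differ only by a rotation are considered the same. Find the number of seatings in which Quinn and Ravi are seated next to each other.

12

Glue Quinn and Ravi into a block (2 internal orders). Seating 4 units around a circle gives (3)! arrangements.
So 2 × (3)! = 2 × 6 = 12.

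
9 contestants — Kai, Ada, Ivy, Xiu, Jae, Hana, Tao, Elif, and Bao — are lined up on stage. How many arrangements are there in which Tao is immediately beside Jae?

Treat {Tao, Jae} as a single unit. There are 8 units to order, and the pair itself can be ordered 2 ways.
So the count is 2·(8)! = 80640.

80640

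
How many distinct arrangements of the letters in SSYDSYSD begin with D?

With the first slot taken by D, it remains to arrange the other 7 letters (SSYSYSD).
Those 7 letters have S appearing 4 times and Y appearing twice, giving (7)!/(4!·2!) = 105.

105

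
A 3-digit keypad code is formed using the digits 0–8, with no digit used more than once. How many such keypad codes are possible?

With no repetition, fill the 3 digits in order: 9 choices, then 8, down to 7.
That product is 9 × 8 × 7 = 504.

504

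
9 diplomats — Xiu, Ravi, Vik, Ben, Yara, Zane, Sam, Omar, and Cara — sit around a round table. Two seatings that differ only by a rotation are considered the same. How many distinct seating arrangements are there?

40320

Seat Xiu anywhere (absorbing the rotational symmetry), then permute the other 8: (8)! = 40320.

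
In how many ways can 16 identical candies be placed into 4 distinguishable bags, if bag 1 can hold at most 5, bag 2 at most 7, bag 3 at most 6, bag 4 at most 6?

146

Ignoring the caps, the number of non-negative solutions to x_1+…+x_4 = 16 is C(19,3) = 969.
Subtract solutions that violate a single cap (substitute x_i' = x_i − (cap_i+1)): x_1 ≥ 6 gives C(13,3) = 286; x_2 ≥ 8 gives C(11,3) = 165; x_3 ≥ 7 gives C(12,3) = 220; x_4 ≥ 7 gives C(12,3) = 220. Together 891.
Add back pairs where two caps are both exceeded: 10 + 20 + 20 + 4 + 4 + 10 = 68.
By inclusion–exclusion the count is 969 − 891 + 68 = 146.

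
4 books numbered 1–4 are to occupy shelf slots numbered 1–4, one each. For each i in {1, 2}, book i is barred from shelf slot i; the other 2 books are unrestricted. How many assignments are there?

Let Aᵢ (for i ∈ {1, 2}) be the placements that put book i in its forbidden shelf slot. Any j of these fix j positions, leaving (4−j)! ways to fill the rest, and there are C(2,j) ways to pick which j.
By inclusion–exclusion, the number of valid placements is Σ_{j=0}^{2} (−1)^j C(2,j)·(4−j)!.
Computing: 24 − 12 + 2 = 14.

14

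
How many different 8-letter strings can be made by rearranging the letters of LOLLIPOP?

1680

The 8 letters of LOLLIPOP have repeats: L appearing 3 times, O appearing twice, and P appearing twice.
So there are 8! / (3!·2!·2!) = 1680 distinguishable arrangements.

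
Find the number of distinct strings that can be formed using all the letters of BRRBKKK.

210

The 7 letters of BRRBKKK have repeats: B appearing twice, K appearing 3 times, and R appearing twice.
Dividing 7! = 5040 by 3!·2!·2! = 24 for the repeated letters gives 210.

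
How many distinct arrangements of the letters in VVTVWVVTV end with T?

Fix T in the last position and arrange the remaining 8 letters.
Those 8 letters have V appearing 6 times, giving (8)!/(6!) = 56.

56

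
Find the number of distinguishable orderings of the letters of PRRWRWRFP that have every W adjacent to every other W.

840

Treat the 2 copies of W as a single block. The multiset to arrange is then {WW, F, P, P, R, R, R, R}, 8 items in all.
That gives (8)!/(4!·2!) = 840 arrangements.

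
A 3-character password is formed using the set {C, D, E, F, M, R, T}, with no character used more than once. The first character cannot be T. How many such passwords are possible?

180

The first character has 7−1 = 6 choices (anything except T).
The remaining 2 characters are filled from the other 6 symbols without repetition: 6 × 5 = 30.
Total: 6 × 30 = 180.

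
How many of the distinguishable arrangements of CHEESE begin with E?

60

Fix E in the first position and arrange the remaining 5 letters.
Those 5 letters have E appearing twice, giving (5)!/(2!) = 60.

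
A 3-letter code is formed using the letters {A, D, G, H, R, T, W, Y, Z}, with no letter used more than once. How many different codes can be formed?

Choose and order 3 of the 9 symbols: the first letter has 9 options, the next 8, then 7.
9 × 8 × 7 = 504.

504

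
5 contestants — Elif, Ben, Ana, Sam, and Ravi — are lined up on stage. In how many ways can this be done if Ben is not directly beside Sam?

72

Of the 5! = 120 arrangements, those with Ben and Sam adjacent number 2 × 4! = 48 (treat the pair as a block with 2 internal orders).
Complementary counting: 120 − 48 = 72.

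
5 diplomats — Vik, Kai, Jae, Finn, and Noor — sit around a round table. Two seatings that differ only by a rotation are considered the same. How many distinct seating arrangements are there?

24

Seat Vik anywhere (absorbing the rotational symmetry), then permute the other 4: (4)! = 24.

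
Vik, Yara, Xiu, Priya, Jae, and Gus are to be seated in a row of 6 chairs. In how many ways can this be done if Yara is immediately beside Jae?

240

Treat {Yara, Jae} as a single unit. There are 5 units to order, and the pair itself can be ordered 2 ways.
So the count is 2·(5)! = 240.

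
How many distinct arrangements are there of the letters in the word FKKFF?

10

Letter multiplicities in FKKFF: F×3, K×2.
The number of distinct arrangements is 5!/(3!·2!) = 120/12 = 10.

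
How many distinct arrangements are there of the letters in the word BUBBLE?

120

BUBBLE has 6 letters with B appearing 3 times.
Dividing 6! = 720 by 3! = 6 for the repeated letters gives 120.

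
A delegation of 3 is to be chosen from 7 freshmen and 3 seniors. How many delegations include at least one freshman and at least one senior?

84

Unrestricted: C(10,3) = 120 ways to pick any 3 of the 10.
Subtract selections that omit an entire group: no freshmen → C(3,3) = 1; no seniors → C(7,3) = 35.
Both groups omitted at once is impossible, so 120 − 36 = 84.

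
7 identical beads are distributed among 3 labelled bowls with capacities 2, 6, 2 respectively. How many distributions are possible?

By stars and bars, unrestricted non-negative solutions to x_1+…+x_3 = 7 number C(7+2,2) = 36.
Subtract solutions that violate a single cap (substitute x_i' = x_i − (cap_i+1)): x_1 ≥ 3 gives C(6,2) = 15; x_2 ≥ 7 gives C(2,2) = 1; x_3 ≥ 3 gives C(6,2) = 15. Together 31.
Add back pairs where two caps are both exceeded: 0 + 3 + 0 = 3.
By inclusion–exclusion the count is 36 − 31 + 3 = 8.

8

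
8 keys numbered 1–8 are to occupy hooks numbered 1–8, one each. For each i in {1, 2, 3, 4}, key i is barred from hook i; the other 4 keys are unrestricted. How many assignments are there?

Let Aᵢ (for 1 ≤ i ≤ 4) be the placements that put key i in its forbidden hook. Any j of these fix j positions, leaving (8−j)! ways to fill the rest, and there are C(4,j) ways to pick which j.
By inclusion–exclusion, the number of valid placements is Σ_{j=0}^{4} (−1)^j C(4,j)·(8−j)!.
Computing: 40320 − 20160 + 4320 − 480 + 24 = 24024.

24024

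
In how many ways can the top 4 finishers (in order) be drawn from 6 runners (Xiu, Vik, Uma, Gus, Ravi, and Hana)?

There are 6 choices for 1st place, 5 for 2nd, and so on down to 3 for position 4.
That gives 6 × 5 × 4 × 3 = 360.

360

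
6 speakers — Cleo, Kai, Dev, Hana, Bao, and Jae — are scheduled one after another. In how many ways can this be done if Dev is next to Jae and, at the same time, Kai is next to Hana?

96

Treat {Dev,Jae} as one block (2 orders) and {Kai,Hana} as another (2 orders).
That leaves 4 units to arrange: 2 × 2 × 4! = 4 × 24 = 96.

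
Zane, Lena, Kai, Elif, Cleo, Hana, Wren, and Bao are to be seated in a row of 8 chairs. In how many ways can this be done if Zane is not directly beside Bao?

30240

Of the 8! = 40320 arrangements, those with Zane and Bao adjacent number 2 × 7! = 10080 (treat the pair as a block with 2 internal orders).
So 40320 − 10080 = 30240 arrangements keep them apart.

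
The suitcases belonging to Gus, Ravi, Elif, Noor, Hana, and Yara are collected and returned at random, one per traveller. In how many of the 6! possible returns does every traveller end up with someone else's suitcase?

This is the derangement count D_6: permutations of 6 items with no fixed point.
By inclusion–exclusion this is Σ_{j=0}^{6} (−1)^j C(6,j)·(6−j)!.
Computing: 720 − 720 + 360 − 120 + 30 − 6 + 1 = 265.

265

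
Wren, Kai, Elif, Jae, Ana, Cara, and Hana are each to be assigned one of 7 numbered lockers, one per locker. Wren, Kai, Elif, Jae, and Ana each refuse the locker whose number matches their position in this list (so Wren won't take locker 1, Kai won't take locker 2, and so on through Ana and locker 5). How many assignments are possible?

Let Aᵢ (for 1 ≤ i ≤ 5) be the placements that put person i in their forbidden locker. Any j of these fix j positions, leaving (7−j)! ways to fill the rest, and there are C(5,j) ways to pick which j.
By inclusion–exclusion, the number of valid placements is Σ_{j=0}^{5} (−1)^j C(5,j)·(7−j)!.
Computing: 5040 − 3600 + 1200 − 240 + 30 − 2 = 2428.

2428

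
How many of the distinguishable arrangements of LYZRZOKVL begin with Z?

20160

With the first slot taken by Z, it remains to arrange the other 8 letters (LYRZOKVL).
Those 8 letters have L appearing twice, giving (8)!/(2!) = 20160.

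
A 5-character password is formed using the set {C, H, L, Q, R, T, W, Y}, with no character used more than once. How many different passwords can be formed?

6720

This is a permutation of 5 out of 8: P(8,5) = 8!/3!.
8 × 7 × 6 × 5 × 4 = 6720.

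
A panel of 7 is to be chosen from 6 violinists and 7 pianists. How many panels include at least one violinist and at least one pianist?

1715

With no constraint there are C(13,7) = 1716 possible selections.
Subtract selections that omit an entire group: no violinists → C(7,7) = 1; no pianists → C(6,7) = 0.
Both groups omitted at once is impossible, so 1716 − 1 = 1715.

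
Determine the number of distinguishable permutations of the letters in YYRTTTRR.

YYRTTTRR has 8 letters with R appearing 3 times, T appearing 3 times, and Y appearing twice.
The number of distinct arrangements is 8!/(3!·3!·2!) = 40320/72 = 560.

560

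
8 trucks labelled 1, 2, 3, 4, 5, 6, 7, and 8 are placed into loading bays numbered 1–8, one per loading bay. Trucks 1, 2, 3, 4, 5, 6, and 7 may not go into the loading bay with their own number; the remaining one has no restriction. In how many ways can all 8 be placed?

Let Aᵢ (for 1 ≤ i ≤ 7) be the placements that put truck i in its forbidden loading bay. Any j of these fix j positions, leaving (8−j)! ways to fill the rest, and there are C(7,j) ways to pick which j.
By inclusion–exclusion, the number of valid placements is Σ_{j=0}^{7} (−1)^j C(7,j)·(8−j)!.
Computing: 40320 − 35280 + 15120 − 4200 + 840 − 126 + 14 − 1 = 16687.

16687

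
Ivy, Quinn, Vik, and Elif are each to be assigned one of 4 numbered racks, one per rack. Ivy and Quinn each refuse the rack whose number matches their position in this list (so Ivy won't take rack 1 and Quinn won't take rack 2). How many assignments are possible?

14

Let Aᵢ (for i ∈ {1, 2}) be the placements that put person i in their forbidden rack. Any j of these fix j positions, leaving (4−j)! ways to fill the rest, and there are C(2,j) ways to pick which j.
By inclusion–exclusion, the number of valid placements is Σ_{j=0}^{2} (−1)^j C(2,j)·(4−j)!.
Computing: 24 − 12 + 2 = 14.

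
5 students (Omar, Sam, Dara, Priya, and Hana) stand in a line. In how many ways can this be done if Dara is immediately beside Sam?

48

Place the 3 others and the Dara-Sam pair as 4 objects in a line; the pair has 2 internal arrangements.
So the count is 2·(4)! = 48.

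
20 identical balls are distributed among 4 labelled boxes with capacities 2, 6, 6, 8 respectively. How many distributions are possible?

By stars and bars, unrestricted non-negative solutions to x_1+…+x_4 = 20 number C(20+3,3) = 1771.
Subtract solutions that violate a single cap (substitute x_i' = x_i − (cap_i+1)): x_1 ≥ 3 gives C(20,3) = 1140; x_2 ≥ 7 gives C(16,3) = 560; x_3 ≥ 7 gives C(16,3) = 560; x_4 ≥ 9 gives C(14,3) = 364. Together 2624.
Add back pairs where two caps are both exceeded: 286 + 286 + 165 + 84 + 35 + 35 = 891.
Subtract triples: 20 + 4 + 4 + 0 = 28.
By inclusion–exclusion the count is 1771 − 2624 + 891 − 28 = 10.

10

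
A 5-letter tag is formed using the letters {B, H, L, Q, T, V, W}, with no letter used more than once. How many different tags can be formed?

This is a permutation of 5 out of 7: P(7,5) = 7!/2!.
7 × 6 × 5 × 4 × 3 = 2520.

2520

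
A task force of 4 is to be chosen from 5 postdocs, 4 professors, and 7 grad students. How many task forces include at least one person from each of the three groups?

910

Unrestricted: C(16,4) = 1820 ways to pick any 4 of the 16.
Subtract selections that omit an entire group: no postdocs → C(11,4) = 330; no professors → C(12,4) = 495; no grad students → C(9,4) = 126.
Add back selections omitting two groups (i.e. drawn from a single group): C(5,4) + C(4,4) + C(7,4) = 41.
By inclusion–exclusion: 1820 − 951 + 41 = 910.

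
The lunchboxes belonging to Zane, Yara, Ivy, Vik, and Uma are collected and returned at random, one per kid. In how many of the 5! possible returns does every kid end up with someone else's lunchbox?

Count assignments avoiding every fixed point. For any j of the 5 kids fixed to their own lunchbox, the other 5−j can be arranged in (5−j)! ways.
By inclusion–exclusion this is Σ_{j=0}^{5} (−1)^j C(5,j)·(5−j)!.
Computing: 120 − 120 + 60 − 20 + 5 − 1 = 44.

44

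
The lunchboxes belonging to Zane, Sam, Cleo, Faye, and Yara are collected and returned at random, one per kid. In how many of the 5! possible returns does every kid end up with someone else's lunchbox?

44

This is the derangement count D_5: permutations of 5 items with no fixed point.
By inclusion–exclusion this is Σ_{j=0}^{5} (−1)^j C(5,j)·(5−j)!.
Computing: 120 − 120 + 60 − 20 + 5 − 1 = 44.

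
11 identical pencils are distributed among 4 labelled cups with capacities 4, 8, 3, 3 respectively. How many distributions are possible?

70

Without the upper bounds there are C(14,3) = 364 ways to split 11 among 4 cups.
Subtract solutions that violate a single cap (substitute x_i' = x_i − (cap_i+1)): x_1 ≥ 5 gives C(9,3) = 84; x_2 ≥ 9 gives C(5,3) = 10; x_3 ≥ 4 gives C(10,3) = 120; x_4 ≥ 4 gives C(10,3) = 120. Together 334.
Add back pairs where two caps are both exceeded: 0 + 10 + 10 + 0 + 0 + 20 = 40.
By inclusion–exclusion the count is 364 − 334 + 40 = 70.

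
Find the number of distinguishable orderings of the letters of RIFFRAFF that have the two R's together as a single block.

210

Treat the 2 copies of R as a single block. The multiset to arrange is then {RR, A, F, F, F, F, I}, 7 items in all.
That gives (7)!/(4!) = 210 arrangements.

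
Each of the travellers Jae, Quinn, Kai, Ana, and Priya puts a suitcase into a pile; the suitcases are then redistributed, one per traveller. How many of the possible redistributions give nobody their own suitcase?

44

This is the derangement count D_5: permutations of 5 items with no fixed point.
By inclusion–exclusion this is Σ_{j=0}^{5} (−1)^j C(5,j)·(5−j)!.
Computing: 120 − 120 + 60 − 20 + 5 − 1 = 44.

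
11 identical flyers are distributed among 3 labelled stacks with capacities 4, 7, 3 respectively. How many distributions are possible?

10

By stars and bars, unrestricted non-negative solutions to x_1+…+x_3 = 11 number C(11+2,2) = 78.
Subtract solutions that violate a single cap (substitute x_i' = x_i − (cap_i+1)): x_1 ≥ 5 gives C(8,2) = 28; x_2 ≥ 8 gives C(5,2) = 10; x_3 ≥ 4 gives C(9,2) = 36. Together 74.
Add back pairs where two caps are both exceeded: 0 + 6 + 0 = 6.
By inclusion–exclusion the count is 78 − 74 + 6 = 10.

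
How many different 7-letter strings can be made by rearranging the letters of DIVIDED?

420

Letter multiplicities in DIVIDED: D×3, E×1, I×2, V×1.
So there are 7! / (3!·2!) = 420 distinguishable arrangements.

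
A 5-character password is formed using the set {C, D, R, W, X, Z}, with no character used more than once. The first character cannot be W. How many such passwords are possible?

The first character has 6−1 = 5 choices (anything except W).
The remaining 4 characters are filled from the other 5 symbols without repetition: 5 × 4 × 3 × 2 = 120.
Total: 5 × 120 = 600.

600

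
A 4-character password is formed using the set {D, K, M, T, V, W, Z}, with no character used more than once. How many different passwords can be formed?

This is a permutation of 4 out of 7: P(7,4) = 7!/3!.
7 × 6 × 5 × 4 = 840.

840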